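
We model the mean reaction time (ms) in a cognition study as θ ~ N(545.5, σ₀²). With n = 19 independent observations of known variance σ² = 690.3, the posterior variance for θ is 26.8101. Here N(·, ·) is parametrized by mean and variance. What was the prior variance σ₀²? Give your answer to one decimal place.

Posterior precision equals prior precision plus data precision: 1/σ_n² = 1/σ₀² + n/σ².
So 1/σ₀² = 1/26.8101 − 19/690.3 = 0.037299 − 0.027524 = 0.009775.
Hence σ₀² = 1/0.009775 ≈ 102.3.

σ₀² = 102.3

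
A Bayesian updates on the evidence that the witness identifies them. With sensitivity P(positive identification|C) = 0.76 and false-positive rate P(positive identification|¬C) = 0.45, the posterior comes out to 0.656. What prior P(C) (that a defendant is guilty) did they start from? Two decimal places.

In odds form, posterior odds = prior odds × likelihood ratio, so prior odds = posterior odds ÷ LR.
Posterior odds = 0.656/(1−0.656) = 1.9070. LR = 0.76/0.45 = 1.6889.
Prior odds = 1.9070/1.6889 = 1.1291, so P(C) = 1.1291/(1+1.1291) ≈ 0.53.

P(C) = 0.53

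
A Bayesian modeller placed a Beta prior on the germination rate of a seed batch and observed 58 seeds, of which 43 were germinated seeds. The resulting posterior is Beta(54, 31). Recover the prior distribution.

Beta(11, 16)

Under Beta–binomial conjugacy the posterior parameters are (α+s, β+f).
So α = 54 − 43 = 11 and β = 31 − 15 = 16.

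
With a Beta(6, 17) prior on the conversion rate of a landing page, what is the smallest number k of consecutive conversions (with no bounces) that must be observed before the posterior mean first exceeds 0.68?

k = 31

After k conversions and 0 bounces the posterior is Beta(6+k, 17), with mean (6+k)/(6+17+k).
Set (6+k)/(23+k) > 0.68 and solve: k > (0.68·23 − 6)/(1 − 0.68) = 30.125.
The smallest integer exceeding 30.125 is 31.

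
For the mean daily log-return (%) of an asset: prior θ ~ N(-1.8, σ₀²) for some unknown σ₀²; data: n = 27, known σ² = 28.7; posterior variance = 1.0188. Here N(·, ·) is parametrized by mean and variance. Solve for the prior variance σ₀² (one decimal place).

For the Normal–Normal model with known σ², precisions add: τ_n = τ₀ + n/σ².
So 1/σ₀² = 1/1.0188 − 27/28.7 = 0.981547 − 0.940767 = 0.040780.
Hence σ₀² = 1/0.040780 ≈ 24.5.

σ₀² = 24.5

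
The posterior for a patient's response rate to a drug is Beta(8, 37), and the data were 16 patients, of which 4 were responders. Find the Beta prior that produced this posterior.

Beta is conjugate to the binomial likelihood: posterior = Beta(α+s, β+f).
Subtract the data counts: 8−4=4, 37−12=25.

Beta(4, 25)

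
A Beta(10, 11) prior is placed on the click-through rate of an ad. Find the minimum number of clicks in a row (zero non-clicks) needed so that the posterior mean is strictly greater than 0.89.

k = 80

After k clicks and 0 non-clicks the posterior is Beta(10+k, 11), with mean (10+k)/(10+11+k).
Set (10+k)/(21+k) > 0.89 and solve: k > (0.89·21 − 10)/(1 − 0.89) = 79.000.
The smallest integer exceeding 79.000 is 80, and checking k=80: (90)/(101) = 0.8911 > 0.89.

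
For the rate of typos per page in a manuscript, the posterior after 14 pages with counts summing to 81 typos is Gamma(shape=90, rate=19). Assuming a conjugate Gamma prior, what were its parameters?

Gamma(shape=9, rate=5)

A Gamma(α, β) prior (rate parametrization) on a Poisson rate with n observations summing to S gives posterior Gamma(α+S, β+n).
So α = 90 − 81 = 9 and β = 19 − 14 = 5.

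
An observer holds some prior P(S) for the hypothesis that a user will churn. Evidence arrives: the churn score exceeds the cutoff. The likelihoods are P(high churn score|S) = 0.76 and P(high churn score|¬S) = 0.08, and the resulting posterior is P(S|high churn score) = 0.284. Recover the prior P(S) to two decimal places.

P(S) = 0.04

In odds form, posterior odds = prior odds × likelihood ratio, so prior odds = posterior odds ÷ LR.
Posterior odds = 0.284/(1−0.284) = 0.3966. LR = 0.76/0.08 = 9.5000.
Prior odds = 0.3966/9.5000 = 0.0417, so P(S) = 0.0417/(1+0.0417) ≈ 0.04.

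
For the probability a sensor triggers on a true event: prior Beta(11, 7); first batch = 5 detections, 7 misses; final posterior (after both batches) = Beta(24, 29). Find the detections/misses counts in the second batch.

8 detections and 15 misses

Because Beta–binomial updating is additive in the counts, the combined data contributed (α_post−α_prior, β_post−β_prior) successes and failures.
Total across both batches: 24−11=13 detections, 29−7=22 misses.
Subtract the first batch: 13−5=8 detections and 22−7=15 misses.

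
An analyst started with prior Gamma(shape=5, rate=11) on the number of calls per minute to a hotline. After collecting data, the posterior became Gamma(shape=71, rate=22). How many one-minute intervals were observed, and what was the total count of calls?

A Gamma(α, β) prior (rate parametrization) on a Poisson rate with n observations summing to S gives posterior Gamma(α+S, β+n).
Matching: Σxᵢ = 71 − 5 = 66 and n = 22 − 11 = 11.

n = 11 one-minute intervals with total 66 calls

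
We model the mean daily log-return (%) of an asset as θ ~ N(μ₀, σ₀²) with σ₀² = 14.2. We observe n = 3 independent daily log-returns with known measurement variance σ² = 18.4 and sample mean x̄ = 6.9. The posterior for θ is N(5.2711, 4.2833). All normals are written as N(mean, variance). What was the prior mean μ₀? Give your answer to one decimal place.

With known observation variance, the Normal–Normal posterior has precision τ_n = τ₀ + n/σ² and mean μ_n = (τ₀μ₀ + (n/σ²)x̄)/τ_n.
Here τ₀ = 1/14.2 = 0.070423 and τ_data = 3/18.4 = 0.163043, so τ_n = 0.233466.
Rearranging for μ₀: μ₀ = (μ_n·τ_n − τ_data·x̄)/τ₀ = (5.2711·0.233466 − 0.163043·6.9) / 0.070423 = 0.105626/0.070423 ≈ 1.5.

μ₀ = 1.5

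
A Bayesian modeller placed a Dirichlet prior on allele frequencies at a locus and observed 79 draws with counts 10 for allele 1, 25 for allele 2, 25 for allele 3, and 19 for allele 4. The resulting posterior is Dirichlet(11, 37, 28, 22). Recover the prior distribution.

For a Dirichlet(α) prior with multinomial counts c, the posterior is Dirichlet(α + c) componentwise.
Subtract each count from the matching posterior parameter: 11−10=1, 37−25=12, 28−25=3, 22−19=3.

Dirichlet(1, 12, 3, 3)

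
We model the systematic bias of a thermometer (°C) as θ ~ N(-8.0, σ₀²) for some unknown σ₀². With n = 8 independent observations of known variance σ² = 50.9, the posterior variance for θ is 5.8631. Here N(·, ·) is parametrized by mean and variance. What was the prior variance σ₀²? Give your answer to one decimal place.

σ₀² = 74.7

For the Normal–Normal model with known σ², precisions add: τ_n = τ₀ + n/σ².
So 1/σ₀² = 1/5.8631 − 8/50.9 = 0.170558 − 0.157171 = 0.013387.
Hence σ₀² = 1/0.013387 ≈ 74.7.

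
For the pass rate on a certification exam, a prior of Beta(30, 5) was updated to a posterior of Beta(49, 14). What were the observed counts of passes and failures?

19 passes and 9 failures

Beta is conjugate to the binomial likelihood: posterior = Beta(a+s, b+f).
So s = 49 − 30 = 19 and f = 14 − 5 = 9.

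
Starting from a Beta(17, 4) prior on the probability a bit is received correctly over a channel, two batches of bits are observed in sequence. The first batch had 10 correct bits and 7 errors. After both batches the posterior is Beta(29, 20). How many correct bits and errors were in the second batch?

Because Beta–binomial updating is additive in the counts, the combined data contributed (α_post−α_prior, β_post−β_prior) successes and failures.
Total across both batches: 29−17=12 correct bits, 20−4=16 errors.
Subtract the first batch: 12−10=2 correct bits and 16−7=9 errors.

2 correct bits and 9 errors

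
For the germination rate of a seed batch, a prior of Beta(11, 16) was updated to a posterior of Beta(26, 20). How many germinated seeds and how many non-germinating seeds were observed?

Under Beta–binomial conjugacy the posterior parameters are (α+s, β+f).
Match parameters: s=26−11=15, f=20−16=4.

15 germinated seeds and 4 non-germinating seeds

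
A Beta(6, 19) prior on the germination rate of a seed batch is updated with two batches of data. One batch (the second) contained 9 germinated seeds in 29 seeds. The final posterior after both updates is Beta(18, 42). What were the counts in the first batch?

3 germinated seeds and 3 non-germinating seeds

Sequential conjugate updates are equivalent to a single update on the pooled data, so total successes = posterior α − prior α and total failures = posterior β − prior β.
Total across both batches: 18−6=12 germinated seeds, 42−19=23 non-germinating seeds.
Subtract the second batch: 12−9=3 germinated seeds and 23−20=3 non-germinating seeds.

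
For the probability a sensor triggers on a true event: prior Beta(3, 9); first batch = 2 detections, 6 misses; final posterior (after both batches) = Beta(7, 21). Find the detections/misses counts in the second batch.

2 detections and 6 misses

Sequential conjugate updates are equivalent to a single update on the pooled data, so total successes = posterior α − prior α and total failures = posterior β − prior β.
Total across both batches: 7−3=4 detections, 21−9=12 misses.
Subtract the first batch: 4−2=2 detections and 12−6=6 misses.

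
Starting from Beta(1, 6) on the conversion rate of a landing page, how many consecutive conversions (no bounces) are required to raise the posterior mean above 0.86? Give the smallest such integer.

k = 36

After k conversions and 0 bounces the posterior is Beta(1+k, 6), with mean (1+k)/(1+6+k).
Set (1+k)/(7+k) > 0.86 and solve: k > (0.86·7 − 1)/(1 − 0.86) = 35.857.
The smallest integer exceeding 35.857 is 36.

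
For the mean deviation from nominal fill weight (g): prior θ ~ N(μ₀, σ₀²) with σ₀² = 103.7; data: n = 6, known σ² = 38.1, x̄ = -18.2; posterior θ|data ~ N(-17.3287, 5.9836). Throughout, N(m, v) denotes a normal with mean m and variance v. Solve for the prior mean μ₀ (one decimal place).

The posterior mean is a precision-weighted average: μ_n = (τ₀μ₀ + τ_data·x̄)/(τ₀+τ_data), with τ₀=1/σ₀² and τ_data=n/σ².
Here τ₀ = 1/103.7 = 0.009643 and τ_data = 6/38.1 = 0.157480, so τ_n = 0.167123.
Rearranging for μ₀: μ₀ = (μ_n·τ_n − τ_data·x̄)/τ₀ = (-17.3287·0.167123 − 0.157480·-18.2) / 0.009643 = -0.029888/0.009643 ≈ -3.1.

μ₀ = -3.1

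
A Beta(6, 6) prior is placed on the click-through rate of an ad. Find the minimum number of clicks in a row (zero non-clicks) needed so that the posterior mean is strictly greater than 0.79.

After k clicks and 0 non-clicks the posterior is Beta(6+k, 6), with mean (6+k)/(6+6+k).
Set (6+k)/(12+k) > 0.79 and solve: k > (0.79·12 − 6)/(1 − 0.79) = 16.571.
The smallest integer exceeding 16.571 is 17, and checking k=17: (23)/(29) = 0.7931 > 0.79.

k = 17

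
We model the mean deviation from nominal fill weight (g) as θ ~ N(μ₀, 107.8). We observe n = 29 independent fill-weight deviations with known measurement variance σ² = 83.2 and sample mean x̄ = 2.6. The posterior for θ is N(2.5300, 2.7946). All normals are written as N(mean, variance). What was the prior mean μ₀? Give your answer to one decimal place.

μ₀ = -0.1

With known observation variance, the Normal–Normal posterior has precision τ_n = τ₀ + n/σ² and mean μ_n = (τ₀μ₀ + (n/σ²)x̄)/τ_n.
Here τ₀ = 1/107.8 = 0.009276 and τ_data = 29/83.2 = 0.348558, so τ_n = 0.357834.
Rearranging for μ₀: μ₀ = (μ_n·τ_n − τ_data·x̄)/τ₀ = (2.5300·0.357834 − 0.348558·2.6) / 0.009276 = -0.000931/0.009276 ≈ -0.1.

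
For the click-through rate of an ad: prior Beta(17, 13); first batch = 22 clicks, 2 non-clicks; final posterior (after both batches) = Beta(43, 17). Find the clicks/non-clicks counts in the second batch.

4 clicks and 2 non-clicks

Sequential conjugate updates are equivalent to a single update on the pooled data, so total successes = posterior α − prior α and total failures = posterior β − prior β.
Total across both batches: 43−17=26 clicks, 17−13=4 non-clicks.
Subtract the first batch: 26−22=4 clicks and 4−2=2 non-clicks.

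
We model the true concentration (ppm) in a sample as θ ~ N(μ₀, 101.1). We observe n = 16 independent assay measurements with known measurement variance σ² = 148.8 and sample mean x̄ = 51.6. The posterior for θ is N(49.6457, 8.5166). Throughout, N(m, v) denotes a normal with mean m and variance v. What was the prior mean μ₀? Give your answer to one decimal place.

With known observation variance, the Normal–Normal posterior has precision τ_n = τ₀ + n/σ² and mean μ_n = (τ₀μ₀ + (n/σ²)x̄)/τ_n.
Here τ₀ = 1/101.1 = 0.009891 and τ_data = 16/148.8 = 0.107527, so τ_n = 0.117418.
Rearranging for μ₀: μ₀ = (μ_n·τ_n − τ_data·x̄)/τ₀ = (49.6457·0.117418 − 0.107527·51.6) / 0.009891 = 0.280906/0.009891 ≈ 28.4.

μ₀ = 28.4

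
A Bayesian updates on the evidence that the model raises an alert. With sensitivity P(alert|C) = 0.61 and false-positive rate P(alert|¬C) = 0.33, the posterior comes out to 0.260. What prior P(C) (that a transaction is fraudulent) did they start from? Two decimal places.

P(C) = 0.16

In odds form, posterior odds = prior odds × likelihood ratio, so prior odds = posterior odds ÷ LR.
Posterior odds = 0.260/(1−0.260) = 0.3514. LR = 0.61/0.33 = 1.8485.
Prior odds = 0.3514/1.8485 = 0.1901, so P(C) = 0.1901/(1+0.1901) ≈ 0.16.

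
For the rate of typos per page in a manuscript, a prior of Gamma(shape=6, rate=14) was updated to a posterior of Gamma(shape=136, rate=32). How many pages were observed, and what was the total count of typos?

n = 18 pages with total 130 typos

Gamma–Poisson conjugacy: posterior shape = α + Σxᵢ, posterior rate = β + n.
Matching: Σxᵢ = 136 − 6 = 130 and n = 32 − 14 = 18.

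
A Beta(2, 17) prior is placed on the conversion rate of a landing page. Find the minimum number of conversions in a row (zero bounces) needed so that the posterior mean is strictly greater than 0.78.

After k conversions and 0 bounces the posterior is Beta(2+k, 17), with mean (2+k)/(2+17+k).
Set (2+k)/(19+k) > 0.78 and solve: k > (0.78·19 − 2)/(1 − 0.78) = 58.273.
The smallest integer exceeding 58.273 is 59.

k = 59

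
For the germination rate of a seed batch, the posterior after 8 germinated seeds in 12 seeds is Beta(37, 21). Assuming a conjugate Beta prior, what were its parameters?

Beta is conjugate to the binomial likelihood: posterior = Beta(a+s, b+f).
So a = 37 − 8 = 29 and b = 21 − 4 = 17.

Beta(29, 17)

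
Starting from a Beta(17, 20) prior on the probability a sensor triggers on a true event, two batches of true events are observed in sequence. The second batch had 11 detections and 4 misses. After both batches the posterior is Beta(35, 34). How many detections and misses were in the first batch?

Because Beta–binomial updating is additive in the counts, the combined data contributed (α_post−α_prior, β_post−β_prior) successes and failures.
Total across both batches: 35−17=18 detections, 34−20=14 misses.
Subtract the second batch: 18−11=7 detections and 14−4=10 misses.

7 detections and 10 misses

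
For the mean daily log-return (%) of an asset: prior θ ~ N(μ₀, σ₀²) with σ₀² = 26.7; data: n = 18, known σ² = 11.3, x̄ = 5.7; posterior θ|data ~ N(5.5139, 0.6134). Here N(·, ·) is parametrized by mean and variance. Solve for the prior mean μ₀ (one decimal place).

The posterior mean is a precision-weighted average: μ_n = (τ₀μ₀ + τ_data·x̄)/(τ₀+τ_data), with τ₀=1/σ₀² and τ_data=n/σ².
Here τ₀ = 1/26.7 = 0.037453 and τ_data = 18/11.3 = 1.592920, so τ_n = 1.630373.
Rearranging for μ₀: μ₀ = (μ_n·τ_n − τ_data·x̄)/τ₀ = (5.5139·1.630373 − 1.592920·5.7) / 0.037453 = -0.089930/0.037453 ≈ -2.4.

μ₀ = -2.4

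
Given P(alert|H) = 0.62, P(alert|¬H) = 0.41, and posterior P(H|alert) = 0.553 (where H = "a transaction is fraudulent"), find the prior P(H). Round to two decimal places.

P(H) = 0.45

Bayes' rule in odds form gives O(H|E) = O(H)·[P(E|H)/P(E|¬H)], hence O(H) = O(H|E)/LR.
Posterior odds = 0.553/(1−0.553) = 1.2371. LR = 0.62/0.41 = 1.5122.
Prior odds = 1.2371/1.5122 = 0.8181, so P(H) = 0.8181/(1+0.8181) ≈ 0.45.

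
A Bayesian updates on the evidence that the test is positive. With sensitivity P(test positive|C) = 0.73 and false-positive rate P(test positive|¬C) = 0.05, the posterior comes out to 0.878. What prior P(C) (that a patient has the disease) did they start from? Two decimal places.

In odds form, posterior odds = prior odds × likelihood ratio, so prior odds = posterior odds ÷ LR.
Posterior odds = 0.878/(1−0.878) = 7.1967. LR = 0.73/0.05 = 14.6000.
Prior odds = 7.1967/14.6000 = 0.4929, so P(C) = 0.4929/(1+0.4929) ≈ 0.33.

P(C) = 0.33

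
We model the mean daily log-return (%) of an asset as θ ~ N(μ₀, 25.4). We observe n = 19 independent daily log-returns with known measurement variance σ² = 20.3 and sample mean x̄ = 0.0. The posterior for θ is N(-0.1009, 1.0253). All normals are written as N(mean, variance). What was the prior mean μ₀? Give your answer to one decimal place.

μ₀ = -2.5

The posterior mean is a precision-weighted average: μ_n = (τ₀μ₀ + τ_data·x̄)/(τ₀+τ_data), with τ₀=1/σ₀² and τ_data=n/σ².
Here τ₀ = 1/25.4 = 0.039370 and τ_data = 19/20.3 = 0.935961, so τ_n = 0.975331.
Rearranging for μ₀: μ₀ = (μ_n·τ_n − τ_data·x̄)/τ₀ = (-0.1009·0.975331 − 0.935961·0.0) / 0.039370 = -0.098411/0.039370 ≈ -2.5.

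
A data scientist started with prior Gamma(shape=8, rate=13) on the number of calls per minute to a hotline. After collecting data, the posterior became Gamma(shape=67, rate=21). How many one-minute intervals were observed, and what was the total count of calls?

n = 8 one-minute intervals with total 59 calls

A Gamma(α, β) prior (rate parametrization) on a Poisson rate with n observations summing to S gives posterior Gamma(α+S, β+n).
Matching: Σxᵢ = 67 − 8 = 59 and n = 21 − 13 = 8.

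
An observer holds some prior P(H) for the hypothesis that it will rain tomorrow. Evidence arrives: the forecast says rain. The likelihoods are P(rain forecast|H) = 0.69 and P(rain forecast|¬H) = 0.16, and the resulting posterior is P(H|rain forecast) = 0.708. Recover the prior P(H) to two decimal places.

In odds form, posterior odds = prior odds × likelihood ratio, so prior odds = posterior odds ÷ LR.
Posterior odds = 0.708/(1−0.708) = 2.4247. LR = 0.69/0.16 = 4.3125.
Prior odds = 2.4247/4.3125 = 0.5622, so P(H) = 0.5622/(1+0.5622) ≈ 0.36.

P(H) = 0.36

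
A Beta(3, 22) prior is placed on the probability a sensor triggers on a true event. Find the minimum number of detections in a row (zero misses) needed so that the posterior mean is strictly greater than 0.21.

k = 3

After k detections and 0 misses the posterior is Beta(3+k, 22), with mean (3+k)/(3+22+k).
Set (3+k)/(25+k) > 0.21 and solve: k > (0.21·25 − 3)/(1 − 0.21) = 2.848.
The smallest integer exceeding 2.848 is 3, and checking k=3: (6)/(28) = 0.2143 > 0.21.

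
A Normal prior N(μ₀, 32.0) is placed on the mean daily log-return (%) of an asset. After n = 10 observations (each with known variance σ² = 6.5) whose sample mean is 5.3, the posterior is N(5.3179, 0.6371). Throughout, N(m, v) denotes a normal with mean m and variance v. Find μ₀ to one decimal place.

With known observation variance, the Normal–Normal posterior has precision τ_n = τ₀ + n/σ² and mean μ_n = (τ₀μ₀ + (n/σ²)x̄)/τ_n.
Here τ₀ = 1/32.0 = 0.031250 and τ_data = 10/6.5 = 1.538462, so τ_n = 1.569712.
Rearranging for μ₀: μ₀ = (μ_n·τ_n − τ_data·x̄)/τ₀ = (5.3179·1.569712 − 1.538462·5.3) / 0.031250 = 0.193723/0.031250 ≈ 6.2.

μ₀ = 6.2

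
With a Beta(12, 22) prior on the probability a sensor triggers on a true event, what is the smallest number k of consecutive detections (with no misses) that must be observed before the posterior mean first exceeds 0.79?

After k detections and 0 misses the posterior is Beta(12+k, 22), with mean (12+k)/(12+22+k).
Set (12+k)/(34+k) > 0.79 and solve: k > (0.79·34 − 12)/(1 − 0.79) = 70.762.
The smallest integer exceeding 70.762 is 71.

k = 71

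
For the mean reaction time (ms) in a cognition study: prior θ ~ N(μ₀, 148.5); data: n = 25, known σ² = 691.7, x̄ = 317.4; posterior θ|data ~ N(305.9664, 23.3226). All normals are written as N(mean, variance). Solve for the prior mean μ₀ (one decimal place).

With known observation variance, the Normal–Normal posterior has precision τ_n = τ₀ + n/σ² and mean μ_n = (τ₀μ₀ + (n/σ²)x̄)/τ_n.
Here τ₀ = 1/148.5 = 0.006734 and τ_data = 25/691.7 = 0.036143, so τ_n = 0.042877.
Rearranging for μ₀: μ₀ = (μ_n·τ_n − τ_data·x̄)/τ₀ = (305.9664·0.042877 − 0.036143·317.4) / 0.006734 = 1.647133/0.006734 ≈ 244.6.

μ₀ = 244.6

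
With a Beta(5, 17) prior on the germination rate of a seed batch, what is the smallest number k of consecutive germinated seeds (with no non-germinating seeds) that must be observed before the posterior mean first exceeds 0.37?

After k germinated seeds and 0 non-germinating seeds the posterior is Beta(5+k, 17), with mean (5+k)/(5+17+k).
Set (5+k)/(22+k) > 0.37 and solve: k > (0.37·22 − 5)/(1 − 0.37) = 4.984.
The smallest integer exceeding 4.984 is 5.

k = 5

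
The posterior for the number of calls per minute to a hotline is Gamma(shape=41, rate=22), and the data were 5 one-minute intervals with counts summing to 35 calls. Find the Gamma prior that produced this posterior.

Gamma(shape=6, rate=17)

Gamma–Poisson conjugacy: posterior shape = α + Σxᵢ, posterior rate = β + n.
So α = 41 − 35 = 6 and β = 22 − 5 = 17.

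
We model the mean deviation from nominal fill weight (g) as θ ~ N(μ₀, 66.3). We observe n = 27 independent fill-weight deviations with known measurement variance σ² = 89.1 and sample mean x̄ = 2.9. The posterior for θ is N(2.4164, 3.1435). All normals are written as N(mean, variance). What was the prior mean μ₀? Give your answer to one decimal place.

μ₀ = -7.3

With known observation variance, the Normal–Normal posterior has precision τ_n = τ₀ + n/σ² and mean μ_n = (τ₀μ₀ + (n/σ²)x̄)/τ_n.
Here τ₀ = 1/66.3 = 0.015083 and τ_data = 27/89.1 = 0.303030, so τ_n = 0.318113.
Rearranging for μ₀: μ₀ = (μ_n·τ_n − τ_data·x̄)/τ₀ = (2.4164·0.318113 − 0.303030·2.9) / 0.015083 = -0.110099/0.015083 ≈ -7.3.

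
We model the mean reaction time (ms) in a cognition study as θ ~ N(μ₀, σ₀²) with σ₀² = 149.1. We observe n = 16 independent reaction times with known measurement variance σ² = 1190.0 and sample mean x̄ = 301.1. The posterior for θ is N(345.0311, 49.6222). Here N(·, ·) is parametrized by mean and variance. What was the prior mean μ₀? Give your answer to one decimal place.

μ₀ = 433.1

The posterior mean is a precision-weighted average: μ_n = (τ₀μ₀ + τ_data·x̄)/(τ₀+τ_data), with τ₀=1/σ₀² and τ_data=n/σ².
Here τ₀ = 1/149.1 = 0.006707 and τ_data = 16/1190.0 = 0.013445, so τ_n = 0.020152.
Rearranging for μ₀: μ₀ = (μ_n·τ_n − τ_data·x̄)/τ₀ = (345.0311·0.020152 − 0.013445·301.1) / 0.006707 = 2.904777/0.006707 ≈ 433.1.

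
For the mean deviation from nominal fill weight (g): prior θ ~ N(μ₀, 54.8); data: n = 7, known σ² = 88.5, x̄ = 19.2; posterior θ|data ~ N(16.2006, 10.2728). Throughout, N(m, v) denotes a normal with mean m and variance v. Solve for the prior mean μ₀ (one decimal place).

μ₀ = 3.2

With known observation variance, the Normal–Normal posterior has precision τ_n = τ₀ + n/σ² and mean μ_n = (τ₀μ₀ + (n/σ²)x̄)/τ_n.
Here τ₀ = 1/54.8 = 0.018248 and τ_data = 7/88.5 = 0.079096, so τ_n = 0.097344.
Rearranging for μ₀: μ₀ = (μ_n·τ_n − τ_data·x̄)/τ₀ = (16.2006·0.097344 − 0.079096·19.2) / 0.018248 = 0.058388/0.018248 ≈ 3.2.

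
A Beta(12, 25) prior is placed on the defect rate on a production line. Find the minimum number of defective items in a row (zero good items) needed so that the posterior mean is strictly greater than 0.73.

k = 56

After k defective items and 0 good items the posterior is Beta(12+k, 25), with mean (12+k)/(12+25+k).
Set (12+k)/(37+k) > 0.73 and solve: k > (0.73·37 − 12)/(1 − 0.73) = 55.593.
The smallest integer exceeding 55.593 is 56, and checking k=56: (68)/(93) = 0.7312 > 0.73.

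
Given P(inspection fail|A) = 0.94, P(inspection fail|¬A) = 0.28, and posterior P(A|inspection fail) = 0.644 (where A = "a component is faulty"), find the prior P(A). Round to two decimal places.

Bayes' rule in odds form gives O(A|E) = O(A)·[P(E|A)/P(E|¬A)], hence O(A) = O(A|E)/LR.
Posterior odds = 0.644/(1−0.644) = 1.8090. LR = 0.94/0.28 = 3.3571.
Prior odds = 1.8090/3.3571 = 0.5389, so P(A) = 0.5389/(1+0.5389) ≈ 0.35.

P(A) = 0.35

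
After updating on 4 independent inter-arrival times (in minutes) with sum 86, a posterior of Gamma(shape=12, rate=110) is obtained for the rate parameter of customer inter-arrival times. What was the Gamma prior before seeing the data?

For an exponential likelihood with a Gamma(α, β) prior on the rate, n observations with total T give posterior Gamma(α+n, β+T).
So α = 12 − 4 = 8 and β = 110 − 86 = 24.

Gamma(shape=8, rate=24)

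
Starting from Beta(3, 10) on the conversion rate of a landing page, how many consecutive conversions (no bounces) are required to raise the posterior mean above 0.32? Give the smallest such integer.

After k conversions and 0 bounces the posterior is Beta(3+k, 10), with mean (3+k)/(3+10+k).
Set (3+k)/(13+k) > 0.32 and solve: k > (0.32·13 − 3)/(1 − 0.32) = 1.706.
The smallest integer exceeding 1.706 is 2, and checking k=2: (5)/(15) = 0.3333 > 0.32.

k = 2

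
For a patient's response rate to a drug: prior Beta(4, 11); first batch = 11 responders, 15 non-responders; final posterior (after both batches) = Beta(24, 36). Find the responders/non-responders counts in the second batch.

Sequential conjugate updates are equivalent to a single update on the pooled data, so total successes = posterior α − prior α and total failures = posterior β − prior β.
Total across both batches: 24−4=20 responders, 36−11=25 non-responders.
Subtract the first batch: 20−11=9 responders and 25−15=10 non-responders.

9 responders and 10 non-responders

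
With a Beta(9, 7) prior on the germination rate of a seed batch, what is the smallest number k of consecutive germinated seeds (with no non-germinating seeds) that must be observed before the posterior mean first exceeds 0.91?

After k germinated seeds and 0 non-germinating seeds the posterior is Beta(9+k, 7), with mean (9+k)/(9+7+k).
Set (9+k)/(16+k) > 0.91 and solve: k > (0.91·16 − 9)/(1 − 0.91) = 61.778.
The smallest integer exceeding 61.778 is 62, and checking k=62: (71)/(78) = 0.9103 > 0.91.

k = 62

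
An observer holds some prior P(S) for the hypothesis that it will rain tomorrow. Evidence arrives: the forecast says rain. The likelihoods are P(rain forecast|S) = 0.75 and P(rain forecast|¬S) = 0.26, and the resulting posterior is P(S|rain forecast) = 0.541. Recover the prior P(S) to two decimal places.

In odds form, posterior odds = prior odds × likelihood ratio, so prior odds = posterior odds ÷ LR.
Posterior odds = 0.541/(1−0.541) = 1.1786. LR = 0.75/0.26 = 2.8846.
Prior odds = 1.1786/2.8846 = 0.4086, so P(S) = 0.4086/(1+0.4086) ≈ 0.29.

P(S) = 0.29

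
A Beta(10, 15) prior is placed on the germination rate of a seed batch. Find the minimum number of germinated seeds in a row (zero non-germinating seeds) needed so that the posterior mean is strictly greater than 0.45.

k = 3

After k germinated seeds and 0 non-germinating seeds the posterior is Beta(10+k, 15), with mean (10+k)/(10+15+k).
Set (10+k)/(25+k) > 0.45 and solve: k > (0.45·25 − 10)/(1 − 0.45) = 2.273.
The smallest integer exceeding 2.273 is 3.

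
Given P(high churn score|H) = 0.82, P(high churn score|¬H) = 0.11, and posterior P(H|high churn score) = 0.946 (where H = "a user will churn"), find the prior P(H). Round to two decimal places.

P(H) = 0.70

In odds form, posterior odds = prior odds × likelihood ratio, so prior odds = posterior odds ÷ LR.
Posterior odds = 0.946/(1−0.946) = 17.5185. LR = 0.82/0.11 = 7.4545.
Prior odds = 17.5185/7.4545 = 2.3501, so P(H) = 2.3501/(1+2.3501) ≈ 0.70.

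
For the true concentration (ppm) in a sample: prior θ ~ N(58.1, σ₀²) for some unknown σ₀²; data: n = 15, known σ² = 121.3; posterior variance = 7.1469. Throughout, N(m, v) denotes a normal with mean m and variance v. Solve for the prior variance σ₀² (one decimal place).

For the Normal–Normal model with known σ², precisions add: τ_n = τ₀ + n/σ².
So 1/σ₀² = 1/7.1469 − 15/121.3 = 0.139921 − 0.123660 = 0.016261.
Hence σ₀² = 1/0.016261 ≈ 61.5.

σ₀² = 61.5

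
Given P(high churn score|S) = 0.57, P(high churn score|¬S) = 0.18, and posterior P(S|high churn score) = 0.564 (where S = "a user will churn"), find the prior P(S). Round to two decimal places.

P(S) = 0.29

In odds form, posterior odds = prior odds × likelihood ratio, so prior odds = posterior odds ÷ LR.
Posterior odds = 0.564/(1−0.564) = 1.2936. LR = 0.57/0.18 = 3.1667.
Prior odds = 1.2936/3.1667 = 0.4085, so P(S) = 0.4085/(1+0.4085) ≈ 0.29.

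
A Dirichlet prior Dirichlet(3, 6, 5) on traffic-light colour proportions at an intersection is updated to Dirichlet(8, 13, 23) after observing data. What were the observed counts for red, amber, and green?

For a Dirichlet(α) prior with multinomial counts c, the posterior is Dirichlet(α + c) componentwise.
Counts are posterior − prior componentwise: 8−3=5, 13−6=7, 23−5=18.

counts (5, 7, 18)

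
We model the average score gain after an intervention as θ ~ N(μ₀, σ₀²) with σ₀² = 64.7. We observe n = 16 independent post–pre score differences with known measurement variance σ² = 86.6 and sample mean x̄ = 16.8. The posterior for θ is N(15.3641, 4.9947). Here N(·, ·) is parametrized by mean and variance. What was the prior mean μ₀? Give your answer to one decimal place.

μ₀ = -1.8

The posterior mean is a precision-weighted average: μ_n = (τ₀μ₀ + τ_data·x̄)/(τ₀+τ_data), with τ₀=1/σ₀² and τ_data=n/σ².
Here τ₀ = 1/64.7 = 0.015456 and τ_data = 16/86.6 = 0.184758, so τ_n = 0.200214.
Rearranging for μ₀: μ₀ = (μ_n·τ_n − τ_data·x̄)/τ₀ = (15.3641·0.200214 − 0.184758·16.8) / 0.015456 = -0.027826/0.015456 ≈ -1.8.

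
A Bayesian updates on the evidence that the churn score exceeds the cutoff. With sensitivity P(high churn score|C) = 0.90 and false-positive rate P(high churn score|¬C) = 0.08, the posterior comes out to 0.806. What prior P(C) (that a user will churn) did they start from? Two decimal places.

P(C) = 0.27

Bayes' rule in odds form gives O(C|E) = O(C)·[P(E|C)/P(E|¬C)], hence O(C) = O(C|E)/LR.
Posterior odds = 0.806/(1−0.806) = 4.1546. LR = 0.90/0.08 = 11.2500.
Prior odds = 4.1546/11.2500 = 0.3693, so P(C) = 0.3693/(1+0.3693) ≈ 0.27.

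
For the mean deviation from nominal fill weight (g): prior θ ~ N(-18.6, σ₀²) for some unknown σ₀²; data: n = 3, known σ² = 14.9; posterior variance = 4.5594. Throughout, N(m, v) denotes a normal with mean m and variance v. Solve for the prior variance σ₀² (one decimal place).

σ₀² = 55.6

For the Normal–Normal model with known σ², precisions add: τ_n = τ₀ + n/σ².
So 1/σ₀² = 1/4.5594 − 3/14.9 = 0.219327 − 0.201342 = 0.017985.
Hence σ₀² = 1/0.017985 ≈ 55.6.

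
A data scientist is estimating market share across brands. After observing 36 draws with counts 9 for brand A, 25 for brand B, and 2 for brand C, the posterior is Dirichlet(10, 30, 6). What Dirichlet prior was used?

Dirichlet(1, 5, 4)

For a Dirichlet(α) prior with multinomial counts c, the posterior is Dirichlet(α + c) componentwise.
Subtract each count from the matching posterior parameter: 10−9=1, 30−25=5, 6−2=4.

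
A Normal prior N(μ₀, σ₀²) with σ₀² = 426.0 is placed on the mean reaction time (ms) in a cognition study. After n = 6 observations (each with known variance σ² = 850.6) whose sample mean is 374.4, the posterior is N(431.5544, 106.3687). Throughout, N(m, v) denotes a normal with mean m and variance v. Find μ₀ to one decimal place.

μ₀ = 603.3

The posterior mean is a precision-weighted average: μ_n = (τ₀μ₀ + τ_data·x̄)/(τ₀+τ_data), with τ₀=1/σ₀² and τ_data=n/σ².
Here τ₀ = 1/426.0 = 0.002347 and τ_data = 6/850.6 = 0.007054, so τ_n = 0.009401.
Rearranging for μ₀: μ₀ = (μ_n·τ_n − τ_data·x̄)/τ₀ = (431.5544·0.009401 − 0.007054·374.4) / 0.002347 = 1.416025/0.002347 ≈ 603.3.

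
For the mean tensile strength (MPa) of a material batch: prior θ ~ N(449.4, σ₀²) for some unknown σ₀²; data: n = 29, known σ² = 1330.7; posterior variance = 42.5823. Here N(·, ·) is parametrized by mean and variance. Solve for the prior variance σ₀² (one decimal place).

Posterior precision equals prior precision plus data precision: 1/σ_n² = 1/σ₀² + n/σ².
So 1/σ₀² = 1/42.5823 − 29/1330.7 = 0.023484 − 0.021793 = 0.001691.
Hence σ₀² = 1/0.001691 ≈ 591.4.

σ₀² = 591.4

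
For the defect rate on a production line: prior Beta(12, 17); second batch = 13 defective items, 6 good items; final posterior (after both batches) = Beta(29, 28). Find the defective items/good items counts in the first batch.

Sequential conjugate updates are equivalent to a single update on the pooled data, so total successes = posterior α − prior α and total failures = posterior β − prior β.
Total across both batches: 29−12=17 defective items, 28−17=11 good items.
Subtract the second batch: 17−13=4 defective items and 11−6=5 good items.

4 defective items and 5 good items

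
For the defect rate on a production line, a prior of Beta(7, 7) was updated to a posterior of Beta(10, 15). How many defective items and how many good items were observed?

3 defective items and 8 good items

Under Beta–binomial conjugacy the posterior parameters are (α+s, β+f).
So s = 10 − 7 = 3 and f = 15 − 7 = 8.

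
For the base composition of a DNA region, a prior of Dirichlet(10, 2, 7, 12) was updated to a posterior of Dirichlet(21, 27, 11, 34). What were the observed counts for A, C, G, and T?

counts (11, 25, 4, 22)

For a Dirichlet(α) prior with multinomial counts c, the posterior is Dirichlet(α + c) componentwise.
Counts are posterior − prior componentwise: 21−10=11, 27−2=25, 11−7=4, 34−12=22.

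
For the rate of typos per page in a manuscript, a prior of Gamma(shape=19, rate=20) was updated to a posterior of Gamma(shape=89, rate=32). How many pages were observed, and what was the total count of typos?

n = 12 pages with total 70 typos

A Gamma(α, β) prior (rate parametrization) on a Poisson rate with n observations summing to S gives posterior Gamma(α+S, β+n).
Matching: Σxᵢ = 89 − 19 = 70 and n = 32 − 20 = 12.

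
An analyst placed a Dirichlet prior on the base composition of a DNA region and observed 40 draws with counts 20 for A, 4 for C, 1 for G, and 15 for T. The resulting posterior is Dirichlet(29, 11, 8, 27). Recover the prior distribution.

For a Dirichlet(α) prior with multinomial counts c, the posterior is Dirichlet(α + c) componentwise.
Subtract each count from the matching posterior parameter: 29−20=9, 11−4=7, 8−1=7, 27−15=12.

Dirichlet(9, 7, 7, 12)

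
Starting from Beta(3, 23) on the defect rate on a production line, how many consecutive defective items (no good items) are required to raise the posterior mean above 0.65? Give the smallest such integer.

After k defective items and 0 good items the posterior is Beta(3+k, 23), with mean (3+k)/(3+23+k).
Set (3+k)/(26+k) > 0.65 and solve: k > (0.65·26 − 3)/(1 − 0.65) = 39.714.
The smallest integer exceeding 39.714 is 40.

k = 40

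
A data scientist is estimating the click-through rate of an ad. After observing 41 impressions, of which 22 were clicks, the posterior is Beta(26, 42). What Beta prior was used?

A Beta(a, b) prior with s successes and f failures in binomial data gives a Beta(a+s, b+f) posterior.
Subtract the data counts: 26−22=4, 42−19=23.

Beta(4, 23)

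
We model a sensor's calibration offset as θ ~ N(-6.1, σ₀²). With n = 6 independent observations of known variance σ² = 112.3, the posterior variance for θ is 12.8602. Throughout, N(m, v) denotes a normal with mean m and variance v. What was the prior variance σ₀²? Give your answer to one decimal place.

For the Normal–Normal model with known σ², precisions add: τ_n = τ₀ + n/σ².
So 1/σ₀² = 1/12.8602 − 6/112.3 = 0.077759 − 0.053428 = 0.024331.
Hence σ₀² = 1/0.024331 ≈ 41.1.

σ₀² = 41.1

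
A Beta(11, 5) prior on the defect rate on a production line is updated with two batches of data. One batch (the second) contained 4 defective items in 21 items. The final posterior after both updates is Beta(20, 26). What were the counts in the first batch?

Because Beta–binomial updating is additive in the counts, the combined data contributed (α_post−α_prior, β_post−β_prior) successes and failures.
Total across both batches: 20−11=9 defective items, 26−5=21 good items.
Subtract the second batch: 9−4=5 defective items and 21−17=4 good items.

5 defective items and 4 good items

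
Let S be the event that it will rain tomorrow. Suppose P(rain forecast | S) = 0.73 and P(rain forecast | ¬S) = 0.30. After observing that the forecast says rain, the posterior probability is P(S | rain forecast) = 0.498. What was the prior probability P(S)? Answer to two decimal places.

In odds form, posterior odds = prior odds × likelihood ratio, so prior odds = posterior odds ÷ LR.
Posterior odds = 0.498/(1−0.498) = 0.9920. LR = 0.73/0.30 = 2.4333.
Prior odds = 0.9920/2.4333 = 0.4077, so P(S) = 0.4077/(1+0.4077) ≈ 0.29.

P(S) = 0.29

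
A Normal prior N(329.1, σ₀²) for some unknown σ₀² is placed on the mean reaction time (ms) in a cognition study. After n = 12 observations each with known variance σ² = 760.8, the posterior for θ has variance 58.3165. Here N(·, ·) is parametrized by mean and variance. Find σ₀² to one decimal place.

For the Normal–Normal model with known σ², precisions add: τ_n = τ₀ + n/σ².
So 1/σ₀² = 1/58.3165 − 12/760.8 = 0.017148 − 0.015773 = 0.001375.
Hence σ₀² = 1/0.001375 ≈ 727.3.

σ₀² = 727.3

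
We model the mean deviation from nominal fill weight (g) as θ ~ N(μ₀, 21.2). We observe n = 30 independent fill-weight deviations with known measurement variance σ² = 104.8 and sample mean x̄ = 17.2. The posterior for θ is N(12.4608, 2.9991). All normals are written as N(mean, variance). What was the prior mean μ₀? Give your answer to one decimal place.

μ₀ = -16.3

With known observation variance, the Normal–Normal posterior has precision τ_n = τ₀ + n/σ² and mean μ_n = (τ₀μ₀ + (n/σ²)x̄)/τ_n.
Here τ₀ = 1/21.2 = 0.047170 and τ_data = 30/104.8 = 0.286260, so τ_n = 0.333430.
Rearranging for μ₀: μ₀ = (μ_n·τ_n − τ_data·x̄)/τ₀ = (12.4608·0.333430 − 0.286260·17.2) / 0.047170 = -0.768867/0.047170 ≈ -16.3.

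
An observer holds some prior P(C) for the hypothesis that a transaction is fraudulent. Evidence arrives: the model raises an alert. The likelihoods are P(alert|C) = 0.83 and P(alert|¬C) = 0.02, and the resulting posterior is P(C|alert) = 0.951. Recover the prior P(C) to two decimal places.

Bayes' rule in odds form gives O(C|E) = O(C)·[P(E|C)/P(E|¬C)], hence O(C) = O(C|E)/LR.
Posterior odds = 0.951/(1−0.951) = 19.4082. LR = 0.83/0.02 = 41.5000.
Prior odds = 19.4082/41.5000 = 0.4677, so P(C) = 0.4677/(1+0.4677) ≈ 0.32.

P(C) = 0.32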